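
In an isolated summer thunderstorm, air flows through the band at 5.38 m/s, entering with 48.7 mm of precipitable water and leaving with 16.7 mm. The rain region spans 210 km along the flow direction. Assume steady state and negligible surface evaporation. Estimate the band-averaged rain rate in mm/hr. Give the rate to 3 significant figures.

Column moisture flux per unit crosswind length is F = V × PW.
Inflow: F_in = 5.38 × 48.7 = 262.006 mm·m/s
Outflow: F_out = 5.38 × 16.7 = 89.846 mm·m/s
Steady-state rate R = (F_in − F_out)/L = (262.006 − 89.846) / 210000 m = 8.198e-04 mm/s.
R = 8.198e-04 × 3600 = 2.95 mm/hr.

R ≈ 2.95 mm/hr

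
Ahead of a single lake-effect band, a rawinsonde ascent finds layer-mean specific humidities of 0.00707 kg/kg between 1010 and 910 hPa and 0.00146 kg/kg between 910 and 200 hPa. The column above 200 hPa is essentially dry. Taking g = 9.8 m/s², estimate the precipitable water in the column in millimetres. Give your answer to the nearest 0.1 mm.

Precipitable water is the column-integrated vapour mass per unit area: PW = (1/g) Σ q̄ Δp, with q in kg/kg and Δp in Pa (1 kg/m² of water = 1 mm).
Layer 1010–910 hPa: Δp = 100 hPa = 10000 Pa, q̄ = 0.00707 kg/kg → 0.00707 × 10000 / 9.8 = 7.21 mm
Layer 910–200 hPa: Δp = 710 hPa = 71000 Pa, q̄ = 0.00146 kg/kg → 0.00146 × 71000 / 9.8 = 10.58 mm
PW = 7.21 + 10.58 = 17.79 ≈ 17.8 mm.

PW ≈ 17.8 mm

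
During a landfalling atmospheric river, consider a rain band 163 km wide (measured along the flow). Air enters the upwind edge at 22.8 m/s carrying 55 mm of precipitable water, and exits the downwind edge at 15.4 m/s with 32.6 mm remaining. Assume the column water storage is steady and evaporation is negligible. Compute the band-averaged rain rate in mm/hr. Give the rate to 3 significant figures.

Column moisture flux per unit crosswind length is F = V × PW.
Inflow: F_in = 22.8 × 55 = 1254 mm·m/s
Outflow: F_out = 15.4 × 32.6 = 502.04 mm·m/s
Steady-state rate R = (F_in − F_out)/L = (1254 − 502.04) / 163000 m = 4.613e-03 mm/s.
R = 4.613e-03 × 3600 = 16.6 mm/hr.

R ≈ 16.6 mm/hr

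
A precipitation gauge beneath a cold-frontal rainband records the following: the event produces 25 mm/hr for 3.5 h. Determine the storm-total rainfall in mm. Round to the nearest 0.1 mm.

Total = Σ Rᵢ Δtᵢ = 25 × 3.5
      = 87.5 = 87.5 mm.

total ≈ 87.5 mm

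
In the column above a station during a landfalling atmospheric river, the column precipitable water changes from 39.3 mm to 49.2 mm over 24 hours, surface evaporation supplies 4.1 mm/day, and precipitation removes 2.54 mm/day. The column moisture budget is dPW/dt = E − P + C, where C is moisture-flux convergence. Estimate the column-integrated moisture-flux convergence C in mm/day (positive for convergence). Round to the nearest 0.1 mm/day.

C ≈ 8.3 mm/day

dPW/dt = (49.2 − 39.3) mm / (24/24 day) = +9.900 mm/day.
C = dPW/dt − E + P = (+9.900) − 4.1 + 2.54 = 8.3 mm/day.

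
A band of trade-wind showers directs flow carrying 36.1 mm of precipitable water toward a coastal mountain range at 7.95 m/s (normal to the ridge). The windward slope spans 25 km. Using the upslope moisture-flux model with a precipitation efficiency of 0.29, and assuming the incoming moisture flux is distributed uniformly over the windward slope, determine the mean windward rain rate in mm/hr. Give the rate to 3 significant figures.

Incoming column moisture flux per unit ridge length: F = V × PW = 7.95 × 36.1 = 286.995 mm·m/s.
Spread over the 25 km slope with efficiency ε = 0.29: R = ε·F/W = 0.29 × 286.995 / 25000 m = 3.329e-03 mm/s.
R = 3.329e-03 × 3600 = 12.0 mm/hr.

R ≈ 12.0 mm/hr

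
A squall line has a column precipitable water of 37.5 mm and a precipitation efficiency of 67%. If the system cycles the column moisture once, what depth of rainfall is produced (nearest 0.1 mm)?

Rainfall = ε × PW = 0.67 × 37.5 = 25.1 mm.

rainfall ≈ 25.1 mm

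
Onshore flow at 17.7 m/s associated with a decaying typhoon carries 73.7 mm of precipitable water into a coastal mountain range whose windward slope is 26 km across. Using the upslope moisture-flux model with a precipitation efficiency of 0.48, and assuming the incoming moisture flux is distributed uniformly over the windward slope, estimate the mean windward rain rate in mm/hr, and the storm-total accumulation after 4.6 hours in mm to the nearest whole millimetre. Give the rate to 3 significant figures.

R ≈ 86.7 mm/hr; total ≈ 399 mm

Incoming column moisture flux per unit ridge length: F = V × PW = 17.7 × 73.7 = 1304.49 mm·m/s.
Spread over the 26 km slope with efficiency ε = 0.48: R = ε·F/W = 0.48 × 1304.49 / 26000 m = 2.408e-02 mm/s.
R = 2.408e-02 × 3600 = 86.7 mm/hr.
Over 4.6 h: total = 86.7 × 4.6 = 398.82 ≈ 399 mm.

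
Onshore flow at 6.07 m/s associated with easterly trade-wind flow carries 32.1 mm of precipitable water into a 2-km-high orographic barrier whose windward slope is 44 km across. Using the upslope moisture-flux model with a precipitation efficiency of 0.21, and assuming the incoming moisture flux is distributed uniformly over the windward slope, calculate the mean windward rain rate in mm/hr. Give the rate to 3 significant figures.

Incoming column moisture flux per unit ridge length: F = V × PW = 6.07 × 32.1 = 194.847 mm·m/s.
Spread over the 44 km slope with efficiency ε = 0.21: R = ε·F/W = 0.21 × 194.847 / 44000 m = 9.300e-04 mm/s.
R = 9.300e-04 × 3600 = 3.35 mm/hr.

R ≈ 3.35 mm/hr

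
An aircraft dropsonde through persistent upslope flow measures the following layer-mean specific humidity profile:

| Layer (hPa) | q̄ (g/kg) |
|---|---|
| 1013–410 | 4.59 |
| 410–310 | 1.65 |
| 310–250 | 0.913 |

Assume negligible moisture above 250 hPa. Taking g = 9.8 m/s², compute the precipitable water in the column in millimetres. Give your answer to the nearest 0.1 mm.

PW ≈ 30.5 mm

Precipitable water is the column-integrated vapour mass per unit area: PW = (1/g) Σ q̄ Δp, with q in kg/kg and Δp in Pa (1 kg/m² of water = 1 mm).
Layer 1013–410 hPa: Δp = 603 hPa = 60300 Pa, q̄ = 0.00459 kg/kg → 0.00459 × 60300 / 9.8 = 28.24 mm
Layer 410–310 hPa: Δp = 100 hPa = 10000 Pa, q̄ = 0.00165 kg/kg → 0.00165 × 10000 / 9.8 = 1.68 mm
Layer 310–250 hPa: Δp = 60 hPa = 6000 Pa, q̄ = 0.000913 kg/kg → 0.000913 × 6000 / 9.8 = 0.56 mm
PW = 28.24 + 1.68 + 0.56 = 30.48 ≈ 30.5 mm.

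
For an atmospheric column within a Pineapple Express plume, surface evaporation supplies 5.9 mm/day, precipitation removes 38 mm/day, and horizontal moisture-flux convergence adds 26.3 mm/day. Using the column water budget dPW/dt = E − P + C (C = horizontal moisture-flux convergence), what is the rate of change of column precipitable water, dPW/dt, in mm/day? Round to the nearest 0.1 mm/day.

dPW/dt = E − P + C = 5.9 − 38 + (26.3) = -5.8 mm/day.

dPW/dt ≈ -5.8 mm/day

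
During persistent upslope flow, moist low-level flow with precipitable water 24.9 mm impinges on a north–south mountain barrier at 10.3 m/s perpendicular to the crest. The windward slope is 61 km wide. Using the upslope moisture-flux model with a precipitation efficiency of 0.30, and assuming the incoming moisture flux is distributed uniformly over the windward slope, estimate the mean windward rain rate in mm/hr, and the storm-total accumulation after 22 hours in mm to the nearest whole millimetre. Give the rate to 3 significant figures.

Incoming column moisture flux per unit ridge length: F = V × PW = 10.3 × 24.9 = 256.47 mm·m/s.
Spread over the 61 km slope with efficiency ε = 0.30: R = ε·F/W = 0.30 × 256.47 / 61000 m = 1.261e-03 mm/s.
R = 1.261e-03 × 3600 = 4.54 mm/hr.
Over 22 h: total = 4.54 × 22 = 99.88 ≈ 100 mm.

R ≈ 4.54 mm/hr; total ≈ 100 mm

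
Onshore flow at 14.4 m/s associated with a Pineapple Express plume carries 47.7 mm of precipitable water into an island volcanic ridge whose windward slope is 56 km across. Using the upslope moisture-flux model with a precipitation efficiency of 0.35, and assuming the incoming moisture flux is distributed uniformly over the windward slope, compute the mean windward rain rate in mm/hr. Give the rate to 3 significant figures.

R ≈ 15.5 mm/hr

Incoming column moisture flux per unit ridge length: F = V × PW = 14.4 × 47.7 = 686.88 mm·m/s.
Spread over the 56 km slope with efficiency ε = 0.35: R = ε·F/W = 0.35 × 686.88 / 56000 m = 4.293e-03 mm/s.
R = 4.293e-03 × 3600 = 15.5 mm/hr.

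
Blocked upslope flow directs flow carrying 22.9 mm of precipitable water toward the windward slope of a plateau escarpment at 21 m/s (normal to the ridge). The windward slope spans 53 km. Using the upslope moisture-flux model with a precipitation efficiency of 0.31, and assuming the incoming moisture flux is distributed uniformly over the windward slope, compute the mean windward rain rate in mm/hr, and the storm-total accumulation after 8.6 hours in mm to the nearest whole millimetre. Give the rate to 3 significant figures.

Incoming column moisture flux per unit ridge length: F = V × PW = 21 × 22.9 = 480.9 mm·m/s.
Spread over the 53 km slope with efficiency ε = 0.31: R = ε·F/W = 0.31 × 480.9 / 53000 m = 2.813e-03 mm/s.
R = 2.813e-03 × 3600 = 10.1 mm/hr.
Over 8.6 h: total = 10.1 × 8.6 = 86.86 ≈ 87 mm.

R ≈ 10.1 mm/hr; total ≈ 87 mm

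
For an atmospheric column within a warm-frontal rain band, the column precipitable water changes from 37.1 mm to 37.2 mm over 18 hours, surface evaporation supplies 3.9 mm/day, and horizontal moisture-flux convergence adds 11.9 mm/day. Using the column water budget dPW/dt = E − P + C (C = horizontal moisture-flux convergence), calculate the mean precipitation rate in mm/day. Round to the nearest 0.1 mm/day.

dPW/dt = (37.2 − 37.1) mm / (18/24 day) = +0.133 mm/day.
P = E + C − dPW/dt = 3.9 + (11.9) − (+0.133) = 15.7 mm/day.

P ≈ 15.7 mm/day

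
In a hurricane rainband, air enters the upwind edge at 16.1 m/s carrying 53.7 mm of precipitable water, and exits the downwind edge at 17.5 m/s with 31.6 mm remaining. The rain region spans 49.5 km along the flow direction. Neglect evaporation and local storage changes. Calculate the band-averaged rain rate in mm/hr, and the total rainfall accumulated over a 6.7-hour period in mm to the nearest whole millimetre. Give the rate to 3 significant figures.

R ≈ 22.7 mm/hr; total ≈ 152 mm

Column moisture flux per unit crosswind length is F = V × PW.
Inflow: F_in = 16.1 × 53.7 = 864.57 mm·m/s
Outflow: F_out = 17.5 × 31.6 = 553 mm·m/s
Steady-state rate R = (F_in − F_out)/L = (864.57 − 553) / 49500 m = 6.294e-03 mm/s.
R = 6.294e-03 × 3600 = 22.7 mm/hr.
Over 6.7 h: total = 22.7 × 6.7 = 152.09 ≈ 152 mm.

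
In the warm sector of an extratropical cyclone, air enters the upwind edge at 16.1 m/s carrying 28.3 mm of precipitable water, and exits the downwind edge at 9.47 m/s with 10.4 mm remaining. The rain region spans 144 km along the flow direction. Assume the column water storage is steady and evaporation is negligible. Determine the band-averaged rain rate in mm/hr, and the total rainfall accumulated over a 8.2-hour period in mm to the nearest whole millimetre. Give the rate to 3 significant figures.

Column moisture flux per unit crosswind length is F = V × PW.
Inflow: F_in = 16.1 × 28.3 = 455.63 mm·m/s
Outflow: F_out = 9.47 × 10.4 = 98.488 mm·m/s
Steady-state rate R = (F_in − F_out)/L = (455.63 − 98.488) / 144000 m = 2.480e-03 mm/s.
R = 2.480e-03 × 3600 = 8.93 mm/hr.
Over 8.2 h: total = 8.93 × 8.2 = 73.226 ≈ 73 mm.

R ≈ 8.93 mm/hr; total ≈ 73 mm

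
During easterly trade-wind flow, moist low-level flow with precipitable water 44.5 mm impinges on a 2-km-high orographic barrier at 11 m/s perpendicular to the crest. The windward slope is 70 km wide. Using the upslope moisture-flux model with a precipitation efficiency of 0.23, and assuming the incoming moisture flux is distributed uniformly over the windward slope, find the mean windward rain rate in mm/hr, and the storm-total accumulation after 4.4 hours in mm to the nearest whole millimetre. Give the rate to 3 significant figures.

R ≈ 5.79 mm/hr; total ≈ 25 mm

Incoming column moisture flux per unit ridge length: F = V × PW = 11 × 44.5 = 489.5 mm·m/s.
Spread over the 70 km slope with efficiency ε = 0.23: R = ε·F/W = 0.23 × 489.5 / 70000 m = 1.608e-03 mm/s.
R = 1.608e-03 × 3600 = 5.79 mm/hr.
Over 4.4 h: total = 5.79 × 4.4 = 25.476 ≈ 25 mm.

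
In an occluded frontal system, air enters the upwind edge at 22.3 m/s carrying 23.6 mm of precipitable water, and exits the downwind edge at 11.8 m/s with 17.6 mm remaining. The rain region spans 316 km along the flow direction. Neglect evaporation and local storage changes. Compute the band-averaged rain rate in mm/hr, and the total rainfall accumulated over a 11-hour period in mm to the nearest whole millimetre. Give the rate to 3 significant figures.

R ≈ 3.63 mm/hr; total ≈ 40 mm

Column moisture flux per unit crosswind length is F = V × PW.
Inflow: F_in = 22.3 × 23.6 = 526.28 mm·m/s
Outflow: F_out = 11.8 × 17.6 = 207.68 mm·m/s
Steady-state rate R = (F_in − F_out)/L = (526.28 − 207.68) / 316000 m = 1.008e-03 mm/s.
R = 1.008e-03 × 3600 = 3.63 mm/hr.
Over 11 h: total = 3.63 × 11 = 39.93 ≈ 40 mm.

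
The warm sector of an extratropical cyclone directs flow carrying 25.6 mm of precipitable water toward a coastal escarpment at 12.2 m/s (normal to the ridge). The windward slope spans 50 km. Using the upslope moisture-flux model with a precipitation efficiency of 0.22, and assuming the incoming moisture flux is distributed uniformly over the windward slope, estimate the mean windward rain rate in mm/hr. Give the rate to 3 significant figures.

Incoming column moisture flux per unit ridge length: F = V × PW = 12.2 × 25.6 = 312.32 mm·m/s.
Spread over the 50 km slope with efficiency ε = 0.22: R = ε·F/W = 0.22 × 312.32 / 50000 m = 1.374e-03 mm/s.
R = 1.374e-03 × 3600 = 4.95 mm/hr.

R ≈ 4.95 mm/hr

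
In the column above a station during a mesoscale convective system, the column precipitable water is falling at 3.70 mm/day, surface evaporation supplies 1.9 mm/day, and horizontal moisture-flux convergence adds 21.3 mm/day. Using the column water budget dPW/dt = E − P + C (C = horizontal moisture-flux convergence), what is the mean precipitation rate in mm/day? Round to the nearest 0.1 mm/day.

P ≈ 26.9 mm/day

dPW/dt = -3.70 mm/day.
P = E + C − dPW/dt = 1.9 + (21.3) − (-3.70) = 26.9 mm/day.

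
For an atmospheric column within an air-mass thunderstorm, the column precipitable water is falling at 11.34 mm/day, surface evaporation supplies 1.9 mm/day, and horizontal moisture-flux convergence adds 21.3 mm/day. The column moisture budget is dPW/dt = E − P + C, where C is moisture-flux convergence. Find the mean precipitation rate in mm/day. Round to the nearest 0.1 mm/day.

P ≈ 34.5 mm/day

dPW/dt = -11.34 mm/day.
P = E + C − dPW/dt = 1.9 + (21.3) − (-11.34) = 34.5 mm/day.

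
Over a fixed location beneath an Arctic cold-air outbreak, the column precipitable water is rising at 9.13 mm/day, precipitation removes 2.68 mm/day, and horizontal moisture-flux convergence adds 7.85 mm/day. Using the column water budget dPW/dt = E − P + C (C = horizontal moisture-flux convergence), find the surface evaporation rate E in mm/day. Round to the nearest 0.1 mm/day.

E ≈ 4.0 mm/day

dPW/dt = +9.13 mm/day.
E = dPW/dt + P − C = (+9.13) + 2.68 − (7.85) = 4.0 mm/day.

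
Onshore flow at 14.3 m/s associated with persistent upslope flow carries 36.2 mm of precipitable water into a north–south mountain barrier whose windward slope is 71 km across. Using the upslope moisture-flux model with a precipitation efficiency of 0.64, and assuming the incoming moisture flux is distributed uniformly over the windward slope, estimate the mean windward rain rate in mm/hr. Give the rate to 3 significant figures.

R ≈ 16.8 mm/hr

Incoming column moisture flux per unit ridge length: F = V × PW = 14.3 × 36.2 = 517.66 mm·m/s.
Spread over the 71 km slope with efficiency ε = 0.64: R = ε·F/W = 0.64 × 517.66 / 71000 m = 4.666e-03 mm/s.
R = 4.666e-03 × 3600 = 16.8 mm/hr.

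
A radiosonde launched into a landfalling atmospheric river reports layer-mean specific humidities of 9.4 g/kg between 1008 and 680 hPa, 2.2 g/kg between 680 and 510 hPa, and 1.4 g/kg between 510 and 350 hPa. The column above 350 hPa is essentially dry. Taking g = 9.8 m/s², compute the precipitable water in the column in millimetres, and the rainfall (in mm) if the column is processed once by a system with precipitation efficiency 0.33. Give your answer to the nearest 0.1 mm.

PW ≈ 37.6 mm; rainfall ≈ 12.4 mm

Precipitable water is the column-integrated vapour mass per unit area: PW = (1/g) Σ q̄ Δp, with q in kg/kg and Δp in Pa (1 kg/m² of water = 1 mm).
Layer 1008–680 hPa: Δp = 328 hPa = 32800 Pa, q̄ = 0.0094 kg/kg → 0.0094 × 32800 / 9.8 = 31.46 mm
Layer 680–510 hPa: Δp = 170 hPa = 17000 Pa, q̄ = 0.0022 kg/kg → 0.0022 × 17000 / 9.8 = 3.82 mm
Layer 510–350 hPa: Δp = 160 hPa = 16000 Pa, q̄ = 0.0014 kg/kg → 0.0014 × 16000 / 9.8 = 2.29 mm
PW = 31.46 + 3.82 + 2.29 = 37.57 ≈ 37.6 mm.
Rainfall = ε × PW = 0.33 × 37.6 = 12.4 mm.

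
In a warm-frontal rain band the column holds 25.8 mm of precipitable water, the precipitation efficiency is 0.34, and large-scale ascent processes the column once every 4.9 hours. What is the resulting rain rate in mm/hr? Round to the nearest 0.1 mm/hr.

Each overturning extracts ε × PW = 0.34 × 25.8 = 8.772 mm.
Rate = ε·PW / τ = 8.772 / 4.9 h = 1.8 mm/hr.

R ≈ 1.8 mm/hr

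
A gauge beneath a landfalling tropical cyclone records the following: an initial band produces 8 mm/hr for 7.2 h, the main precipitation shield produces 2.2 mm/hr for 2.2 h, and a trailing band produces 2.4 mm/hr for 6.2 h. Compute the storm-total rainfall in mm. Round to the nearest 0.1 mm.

Total = Σ Rᵢ Δtᵢ = 8 × 7.2 + 2.2 × 2.2 + 2.4 × 6.2
      = 57.6 + 4.84 + 14.88 = 77.3 mm.

total ≈ 77.3 mm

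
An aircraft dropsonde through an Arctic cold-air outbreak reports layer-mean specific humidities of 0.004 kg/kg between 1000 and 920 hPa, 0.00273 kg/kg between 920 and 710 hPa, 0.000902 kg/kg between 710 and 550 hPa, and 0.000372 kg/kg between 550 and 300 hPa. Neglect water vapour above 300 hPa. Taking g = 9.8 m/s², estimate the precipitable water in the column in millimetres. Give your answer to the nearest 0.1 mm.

Precipitable water is the column-integrated vapour mass per unit area: PW = (1/g) Σ q̄ Δp, with q in kg/kg and Δp in Pa (1 kg/m² of water = 1 mm).
Layer 1000–920 hPa: Δp = 80 hPa = 8000 Pa, q̄ = 0.004 kg/kg → 0.004 × 8000 / 9.8 = 3.27 mm
Layer 920–710 hPa: Δp = 210 hPa = 21000 Pa, q̄ = 0.00273 kg/kg → 0.00273 × 21000 / 9.8 = 5.85 mm
Layer 710–550 hPa: Δp = 160 hPa = 16000 Pa, q̄ = 0.000902 kg/kg → 0.000902 × 16000 / 9.8 = 1.47 mm
Layer 550–300 hPa: Δp = 250 hPa = 25000 Pa, q̄ = 0.000372 kg/kg → 0.000372 × 25000 / 9.8 = 0.95 mm
PW = 3.27 + 5.85 + 1.47 + 0.95 = 11.54 ≈ 11.5 mm.

PW ≈ 11.5 mm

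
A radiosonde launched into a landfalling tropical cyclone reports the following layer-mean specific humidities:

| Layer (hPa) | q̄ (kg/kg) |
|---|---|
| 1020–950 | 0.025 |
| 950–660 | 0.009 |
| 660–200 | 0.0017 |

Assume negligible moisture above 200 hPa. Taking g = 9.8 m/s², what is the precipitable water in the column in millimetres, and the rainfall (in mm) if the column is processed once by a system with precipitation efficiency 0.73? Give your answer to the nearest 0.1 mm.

PW ≈ 52.5 mm; rainfall ≈ 38.3 mm

Precipitable water is the column-integrated vapour mass per unit area: PW = (1/g) Σ q̄ Δp, with q in kg/kg and Δp in Pa (1 kg/m² of water = 1 mm).
Layer 1020–950 hPa: Δp = 70 hPa = 7000 Pa, q̄ = 0.025 kg/kg → 0.025 × 7000 / 9.8 = 17.86 mm
Layer 950–660 hPa: Δp = 290 hPa = 29000 Pa, q̄ = 0.009 kg/kg → 0.009 × 29000 / 9.8 = 26.63 mm
Layer 660–200 hPa: Δp = 460 hPa = 46000 Pa, q̄ = 0.0017 kg/kg → 0.0017 × 46000 / 9.8 = 7.98 mm
PW = 17.86 + 26.63 + 7.98 = 52.47 ≈ 52.5 mm.
Rainfall = ε × PW = 0.73 × 52.5 = 38.3 mm.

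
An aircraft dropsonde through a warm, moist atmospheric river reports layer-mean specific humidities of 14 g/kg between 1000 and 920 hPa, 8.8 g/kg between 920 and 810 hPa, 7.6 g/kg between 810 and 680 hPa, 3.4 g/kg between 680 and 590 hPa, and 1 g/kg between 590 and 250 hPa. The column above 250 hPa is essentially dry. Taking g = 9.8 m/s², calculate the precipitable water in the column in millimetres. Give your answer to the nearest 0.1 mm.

Precipitable water is the column-integrated vapour mass per unit area: PW = (1/g) Σ q̄ Δp, with q in kg/kg and Δp in Pa (1 kg/m² of water = 1 mm).
Layer 1000–920 hPa: Δp = 80 hPa = 8000 Pa, q̄ = 0.014 kg/kg → 0.014 × 8000 / 9.8 = 11.43 mm
Layer 920–810 hPa: Δp = 110 hPa = 11000 Pa, q̄ = 0.0088 kg/kg → 0.0088 × 11000 / 9.8 = 9.88 mm
Layer 810–680 hPa: Δp = 130 hPa = 13000 Pa, q̄ = 0.0076 kg/kg → 0.0076 × 13000 / 9.8 = 10.08 mm
Layer 680–590 hPa: Δp = 90 hPa = 9000 Pa, q̄ = 0.0034 kg/kg → 0.0034 × 9000 / 9.8 = 3.12 mm
Layer 590–250 hPa: Δp = 340 hPa = 34000 Pa, q̄ = 0.001 kg/kg → 0.001 × 34000 / 9.8 = 3.47 mm
PW = 11.43 + 9.88 + 10.08 + 3.12 + 3.47 = 37.98 ≈ 38.0 mm.

PW ≈ 38.0 mm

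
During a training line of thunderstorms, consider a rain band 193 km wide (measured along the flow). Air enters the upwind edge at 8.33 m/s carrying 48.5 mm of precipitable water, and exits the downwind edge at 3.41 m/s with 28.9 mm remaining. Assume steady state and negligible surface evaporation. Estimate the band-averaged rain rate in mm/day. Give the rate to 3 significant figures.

Column moisture flux per unit crosswind length is F = V × PW.
Inflow: F_in = 8.33 × 48.5 = 404.005 mm·m/s
Outflow: F_out = 3.41 × 28.9 = 98.549 mm·m/s
Steady-state rate R = (F_in − F_out)/L = (404.005 − 98.549) / 193000 m = 1.583e-03 mm/s.
R = 1.583e-03 × 3600 × 24 = 137 mm/day.

R ≈ 137 mm/day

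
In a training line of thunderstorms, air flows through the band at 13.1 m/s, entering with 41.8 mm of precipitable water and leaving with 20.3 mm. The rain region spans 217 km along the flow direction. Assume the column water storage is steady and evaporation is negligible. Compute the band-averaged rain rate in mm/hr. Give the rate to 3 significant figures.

R ≈ 4.67 mm/hr

Column moisture flux per unit crosswind length is F = V × PW.
Inflow: F_in = 13.1 × 41.8 = 547.58 mm·m/s
Outflow: F_out = 13.1 × 20.3 = 265.93 mm·m/s
Steady-state rate R = (F_in − F_out)/L = (547.58 − 265.93) / 217000 m = 1.298e-03 mm/s.
R = 1.298e-03 × 3600 = 4.67 mm/hr.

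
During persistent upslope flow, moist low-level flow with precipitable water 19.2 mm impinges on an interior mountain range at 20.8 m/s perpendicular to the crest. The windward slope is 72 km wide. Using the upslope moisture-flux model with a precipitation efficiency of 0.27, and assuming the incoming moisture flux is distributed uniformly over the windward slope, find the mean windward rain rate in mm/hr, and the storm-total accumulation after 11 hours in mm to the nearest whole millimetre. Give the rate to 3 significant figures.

Incoming column moisture flux per unit ridge length: F = V × PW = 20.8 × 19.2 = 399.36 mm·m/s.
Spread over the 72 km slope with efficiency ε = 0.27: R = ε·F/W = 0.27 × 399.36 / 72000 m = 1.498e-03 mm/s.
R = 1.498e-03 × 3600 = 5.39 mm/hr.
Over 11 h: total = 5.39 × 11 = 59.29 ≈ 59 mm.

R ≈ 5.39 mm/hr; total ≈ 59 mm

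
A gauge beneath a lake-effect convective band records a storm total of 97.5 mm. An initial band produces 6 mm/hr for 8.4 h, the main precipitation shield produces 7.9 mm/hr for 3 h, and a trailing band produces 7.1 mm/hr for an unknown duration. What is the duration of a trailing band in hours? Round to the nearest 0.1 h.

duration ≈ 3.3 h

Known phases: 6 × 8.4 + 7.9 × 3 = 50.4 + 23.7 = 74.1 mm.
Remaining depth = 97.5 − 74.1 = 23.4 mm.
Duration = 23.4 / 7.1 = 3.3 h.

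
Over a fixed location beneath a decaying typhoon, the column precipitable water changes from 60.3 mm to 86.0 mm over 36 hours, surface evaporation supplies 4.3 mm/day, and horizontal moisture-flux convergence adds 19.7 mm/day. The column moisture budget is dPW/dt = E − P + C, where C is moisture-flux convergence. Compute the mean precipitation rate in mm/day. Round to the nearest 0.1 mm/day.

dPW/dt = (86.0 − 60.3) mm / (36/24 day) = +17.133 mm/day.
P = E + C − dPW/dt = 4.3 + (19.7) − (+17.133) = 6.9 mm/day.

P ≈ 6.9 mm/day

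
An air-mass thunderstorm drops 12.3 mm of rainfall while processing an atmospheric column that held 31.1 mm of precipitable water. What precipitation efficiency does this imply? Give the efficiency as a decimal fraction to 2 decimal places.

ε ≈ 0.40

ε = rainfall / PW = 12.3 / 31.1 = 0.40.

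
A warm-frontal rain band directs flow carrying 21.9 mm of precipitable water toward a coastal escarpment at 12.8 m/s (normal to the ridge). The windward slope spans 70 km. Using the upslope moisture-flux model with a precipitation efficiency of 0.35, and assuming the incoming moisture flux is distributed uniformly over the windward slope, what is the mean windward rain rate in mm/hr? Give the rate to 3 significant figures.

R ≈ 5.05 mm/hr

Incoming column moisture flux per unit ridge length: F = V × PW = 12.8 × 21.9 = 280.32 mm·m/s.
Spread over the 70 km slope with efficiency ε = 0.35: R = ε·F/W = 0.35 × 280.32 / 70000 m = 1.402e-03 mm/s.
R = 1.402e-03 × 3600 = 5.05 mm/hr.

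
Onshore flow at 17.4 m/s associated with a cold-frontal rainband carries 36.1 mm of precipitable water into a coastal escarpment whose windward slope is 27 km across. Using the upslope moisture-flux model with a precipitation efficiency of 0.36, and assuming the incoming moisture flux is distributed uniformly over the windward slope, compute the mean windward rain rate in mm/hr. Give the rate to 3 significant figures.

R ≈ 30.2 mm/hr

Incoming column moisture flux per unit ridge length: F = V × PW = 17.4 × 36.1 = 628.14 mm·m/s.
Spread over the 27 km slope with efficiency ε = 0.36: R = ε·F/W = 0.36 × 628.14 / 27000 m = 8.375e-03 mm/s.
R = 8.375e-03 × 3600 = 30.2 mm/hr.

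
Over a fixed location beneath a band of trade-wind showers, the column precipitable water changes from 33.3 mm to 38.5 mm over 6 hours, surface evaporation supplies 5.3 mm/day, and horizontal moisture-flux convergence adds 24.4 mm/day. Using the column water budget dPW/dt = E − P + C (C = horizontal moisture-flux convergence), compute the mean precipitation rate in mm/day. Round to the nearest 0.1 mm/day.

dPW/dt = (38.5 − 33.3) mm / (6/24 day) = +20.800 mm/day.
P = E + C − dPW/dt = 5.3 + (24.4) − (+20.800) = 8.9 mm/day.

P ≈ 8.9 mm/day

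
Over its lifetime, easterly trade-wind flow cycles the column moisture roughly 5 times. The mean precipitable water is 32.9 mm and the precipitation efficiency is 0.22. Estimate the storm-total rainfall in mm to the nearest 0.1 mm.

Each cycle deposits ε × PW = 0.22 × 32.9 = 7.238 mm.
Over 5 cycles: 5 × 7.238 = 36.2 mm.

rainfall ≈ 36.2 mm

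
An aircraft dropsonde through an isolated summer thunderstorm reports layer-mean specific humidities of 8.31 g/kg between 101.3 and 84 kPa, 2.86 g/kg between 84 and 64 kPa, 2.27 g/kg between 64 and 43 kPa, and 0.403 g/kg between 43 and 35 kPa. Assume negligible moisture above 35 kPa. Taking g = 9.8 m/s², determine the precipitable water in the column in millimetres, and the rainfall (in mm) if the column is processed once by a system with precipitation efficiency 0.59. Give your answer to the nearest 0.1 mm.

Precipitable water is the column-integrated vapour mass per unit area: PW = (1/g) Σ q̄ Δp, with q in kg/kg and Δp in Pa (1 kg/m² of water = 1 mm).
Layer 101.3–84 kPa: Δp = 173 hPa = 17300 Pa, q̄ = 0.00831 kg/kg → 0.00831 × 17300 / 9.8 = 14.67 mm
Layer 84–64 kPa: Δp = 200 hPa = 20000 Pa, q̄ = 0.00286 kg/kg → 0.00286 × 20000 / 9.8 = 5.84 mm
Layer 64–43 kPa: Δp = 210 hPa = 21000 Pa, q̄ = 0.00227 kg/kg → 0.00227 × 21000 / 9.8 = 4.86 mm
Layer 43–35 kPa: Δp = 80 hPa = 8000 Pa, q̄ = 0.000403 kg/kg → 0.000403 × 8000 / 9.8 = 0.33 mm
PW = 14.67 + 5.84 + 4.86 + 0.33 = 25.70 ≈ 25.7 mm.
Rainfall = ε × PW = 0.59 × 25.7 = 15.2 mm.

PW ≈ 25.7 mm; rainfall ≈ 15.2 mm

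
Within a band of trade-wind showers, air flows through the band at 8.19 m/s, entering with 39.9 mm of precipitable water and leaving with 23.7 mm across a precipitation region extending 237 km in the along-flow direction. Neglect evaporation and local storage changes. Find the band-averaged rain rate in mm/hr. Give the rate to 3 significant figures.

Column moisture flux per unit crosswind length is F = V × PW.
Inflow: F_in = 8.19 × 39.9 = 326.781 mm·m/s
Outflow: F_out = 8.19 × 23.7 = 194.103 mm·m/s
Steady-state rate R = (F_in − F_out)/L = (326.781 − 194.103) / 237000 m = 5.598e-04 mm/s.
R = 5.598e-04 × 3600 = 2.02 mm/hr.

R ≈ 2.02 mm/hr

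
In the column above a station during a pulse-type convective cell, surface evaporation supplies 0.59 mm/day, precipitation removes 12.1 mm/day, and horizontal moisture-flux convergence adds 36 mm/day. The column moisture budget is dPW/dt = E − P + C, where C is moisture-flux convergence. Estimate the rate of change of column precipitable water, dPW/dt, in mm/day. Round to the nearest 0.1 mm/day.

dPW/dt ≈ 24.5 mm/day

dPW/dt = E − P + C = 0.59 − 12.1 + (36) = 24.5 mm/day.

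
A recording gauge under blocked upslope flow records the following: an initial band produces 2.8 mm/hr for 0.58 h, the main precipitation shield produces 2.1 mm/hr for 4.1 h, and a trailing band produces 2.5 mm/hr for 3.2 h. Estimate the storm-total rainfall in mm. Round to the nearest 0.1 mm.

Total = Σ Rᵢ Δtᵢ = 2.8 × 0.58 + 2.1 × 4.1 + 2.5 × 3.2
      = 1.624 + 8.61 + 8 = 18.2 mm.

total ≈ 18.2 mm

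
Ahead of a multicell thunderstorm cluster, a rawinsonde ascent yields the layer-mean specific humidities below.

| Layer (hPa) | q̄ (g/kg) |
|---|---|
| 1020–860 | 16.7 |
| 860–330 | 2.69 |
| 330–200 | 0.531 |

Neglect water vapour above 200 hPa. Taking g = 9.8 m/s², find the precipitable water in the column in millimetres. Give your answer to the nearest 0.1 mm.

PW ≈ 42.5 mm

Precipitable water is the column-integrated vapour mass per unit area: PW = (1/g) Σ q̄ Δp, with q in kg/kg and Δp in Pa (1 kg/m² of water = 1 mm).
Layer 1020–860 hPa: Δp = 160 hPa = 16000 Pa, q̄ = 0.0167 kg/kg → 0.0167 × 16000 / 9.8 = 27.27 mm
Layer 860–330 hPa: Δp = 530 hPa = 53000 Pa, q̄ = 0.00269 kg/kg → 0.00269 × 53000 / 9.8 = 14.55 mm
Layer 330–200 hPa: Δp = 130 hPa = 13000 Pa, q̄ = 0.000531 kg/kg → 0.000531 × 13000 / 9.8 = 0.70 mm
PW = 27.27 + 14.55 + 0.70 = 42.52 ≈ 42.5 mm.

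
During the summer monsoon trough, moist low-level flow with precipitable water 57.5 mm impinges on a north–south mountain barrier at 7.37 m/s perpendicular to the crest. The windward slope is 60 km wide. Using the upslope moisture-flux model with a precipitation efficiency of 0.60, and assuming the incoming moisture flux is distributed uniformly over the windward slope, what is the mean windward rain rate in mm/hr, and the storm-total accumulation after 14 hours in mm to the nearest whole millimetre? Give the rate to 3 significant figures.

Incoming column moisture flux per unit ridge length: F = V × PW = 7.37 × 57.5 = 423.775 mm·m/s.
Spread over the 60 km slope with efficiency ε = 0.60: R = ε·F/W = 0.60 × 423.775 / 60000 m = 4.238e-03 mm/s.
R = 4.238e-03 × 3600 = 15.3 mm/hr.
Over 14 h: total = 15.3 × 14 = 214.2 ≈ 214 mm.

R ≈ 15.3 mm/hr; total ≈ 214 mm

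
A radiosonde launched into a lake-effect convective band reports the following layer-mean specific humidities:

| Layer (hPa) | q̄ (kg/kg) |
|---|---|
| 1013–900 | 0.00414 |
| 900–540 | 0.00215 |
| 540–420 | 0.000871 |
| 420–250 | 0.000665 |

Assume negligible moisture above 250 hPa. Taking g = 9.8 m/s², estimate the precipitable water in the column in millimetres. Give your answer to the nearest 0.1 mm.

PW ≈ 14.9 mm

Precipitable water is the column-integrated vapour mass per unit area: PW = (1/g) Σ q̄ Δp, with q in kg/kg and Δp in Pa (1 kg/m² of water = 1 mm).
Layer 1013–900 hPa: Δp = 113 hPa = 11300 Pa, q̄ = 0.00414 kg/kg → 0.00414 × 11300 / 9.8 = 4.77 mm
Layer 900–540 hPa: Δp = 360 hPa = 36000 Pa, q̄ = 0.00215 kg/kg → 0.00215 × 36000 / 9.8 = 7.90 mm
Layer 540–420 hPa: Δp = 120 hPa = 12000 Pa, q̄ = 0.000871 kg/kg → 0.000871 × 12000 / 9.8 = 1.07 mm
Layer 420–250 hPa: Δp = 170 hPa = 17000 Pa, q̄ = 0.000665 kg/kg → 0.000665 × 17000 / 9.8 = 1.15 mm
PW = 4.77 + 7.90 + 1.07 + 1.15 = 14.89 ≈ 14.9 mm.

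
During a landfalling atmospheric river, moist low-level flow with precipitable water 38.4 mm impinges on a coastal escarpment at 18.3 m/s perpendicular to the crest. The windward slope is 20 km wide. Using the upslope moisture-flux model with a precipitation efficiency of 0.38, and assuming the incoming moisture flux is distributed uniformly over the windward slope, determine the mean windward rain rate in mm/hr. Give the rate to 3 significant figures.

Incoming column moisture flux per unit ridge length: F = V × PW = 18.3 × 38.4 = 702.72 mm·m/s.
Spread over the 20 km slope with efficiency ε = 0.38: R = ε·F/W = 0.38 × 702.72 / 20000 m = 1.335e-02 mm/s.
R = 1.335e-02 × 3600 = 48.1 mm/hr.

R ≈ 48.1 mm/hr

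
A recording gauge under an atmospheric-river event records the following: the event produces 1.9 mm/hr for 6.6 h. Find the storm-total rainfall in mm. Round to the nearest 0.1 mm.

total ≈ 12.5 mm

Total = Σ Rᵢ Δtᵢ = 1.9 × 6.6
      = 12.54 = 12.5 mm.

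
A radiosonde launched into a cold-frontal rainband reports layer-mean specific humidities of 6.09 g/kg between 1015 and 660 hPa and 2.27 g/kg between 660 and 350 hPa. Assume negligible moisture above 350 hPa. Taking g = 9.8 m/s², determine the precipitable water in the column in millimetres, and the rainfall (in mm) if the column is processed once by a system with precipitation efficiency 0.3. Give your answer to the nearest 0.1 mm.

Precipitable water is the column-integrated vapour mass per unit area: PW = (1/g) Σ q̄ Δp, with q in kg/kg and Δp in Pa (1 kg/m² of water = 1 mm).
Layer 1015–660 hPa: Δp = 355 hPa = 35500 Pa, q̄ = 0.00609 kg/kg → 0.00609 × 35500 / 9.8 = 22.06 mm
Layer 660–350 hPa: Δp = 310 hPa = 31000 Pa, q̄ = 0.00227 kg/kg → 0.00227 × 31000 / 9.8 = 7.18 mm
PW = 22.06 + 7.18 = 29.24 ≈ 29.2 mm.
Rainfall = ε × PW = 0.3 × 29.2 = 8.8 mm.

PW ≈ 29.2 mm; rainfall ≈ 8.8 mm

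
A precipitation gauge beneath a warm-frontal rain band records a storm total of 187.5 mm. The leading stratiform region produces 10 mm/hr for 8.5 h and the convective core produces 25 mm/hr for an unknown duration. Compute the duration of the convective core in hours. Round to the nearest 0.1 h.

duration ≈ 4.1 h

Known phases: 10 × 8.5 = 85 mm.
Remaining depth = 187.5 − 85 = 102.5 mm.
Duration = 102.5 / 25 = 4.1 h.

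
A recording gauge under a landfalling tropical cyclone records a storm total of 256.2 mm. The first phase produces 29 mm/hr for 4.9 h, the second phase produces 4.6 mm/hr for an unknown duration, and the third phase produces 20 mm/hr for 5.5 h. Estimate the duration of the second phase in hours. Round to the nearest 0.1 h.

Known phases: 29 × 4.9 + 20 × 5.5 = 142.1 + 110 = 252.1 mm.
Remaining depth = 256.2 − 252.1 = 4.1 mm.
Duration = 4.1 / 4.6 = 0.9 h.

duration ≈ 0.9 h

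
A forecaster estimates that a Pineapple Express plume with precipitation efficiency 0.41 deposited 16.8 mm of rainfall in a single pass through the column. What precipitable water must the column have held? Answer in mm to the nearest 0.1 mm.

PW ≈ 41.0 mm

PW = rainfall / ε = 16.8 / 0.41 = 41.0 mm.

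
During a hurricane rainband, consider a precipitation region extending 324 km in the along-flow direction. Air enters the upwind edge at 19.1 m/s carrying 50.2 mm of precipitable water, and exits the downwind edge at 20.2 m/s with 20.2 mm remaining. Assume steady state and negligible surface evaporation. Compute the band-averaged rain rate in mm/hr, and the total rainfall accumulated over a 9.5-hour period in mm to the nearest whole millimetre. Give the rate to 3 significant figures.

R ≈ 6.12 mm/hr; total ≈ 58 mm

Column moisture flux per unit crosswind length is F = V × PW.
Inflow: F_in = 19.1 × 50.2 = 958.82 mm·m/s
Outflow: F_out = 20.2 × 20.2 = 408.04 mm·m/s
Steady-state rate R = (F_in − F_out)/L = (958.82 − 408.04) / 324000 m = 1.700e-03 mm/s.
R = 1.700e-03 × 3600 = 6.12 mm/hr.
Over 9.5 h: total = 6.12 × 9.5 = 58.14 ≈ 58 mm.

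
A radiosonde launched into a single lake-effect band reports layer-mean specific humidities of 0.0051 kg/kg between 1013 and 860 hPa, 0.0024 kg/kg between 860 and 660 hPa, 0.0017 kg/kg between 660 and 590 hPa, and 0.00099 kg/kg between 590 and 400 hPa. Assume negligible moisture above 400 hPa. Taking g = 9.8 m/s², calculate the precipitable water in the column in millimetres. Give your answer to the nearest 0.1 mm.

Precipitable water is the column-integrated vapour mass per unit area: PW = (1/g) Σ q̄ Δp, with q in kg/kg and Δp in Pa (1 kg/m² of water = 1 mm).
Layer 1013–860 hPa: Δp = 153 hPa = 15300 Pa, q̄ = 0.0051 kg/kg → 0.0051 × 15300 / 9.8 = 7.96 mm
Layer 860–660 hPa: Δp = 200 hPa = 20000 Pa, q̄ = 0.0024 kg/kg → 0.0024 × 20000 / 9.8 = 4.90 mm
Layer 660–590 hPa: Δp = 70 hPa = 7000 Pa, q̄ = 0.0017 kg/kg → 0.0017 × 7000 / 9.8 = 1.21 mm
Layer 590–400 hPa: Δp = 190 hPa = 19000 Pa, q̄ = 0.00099 kg/kg → 0.00099 × 19000 / 9.8 = 1.92 mm
PW = 7.96 + 4.90 + 1.21 + 1.92 = 15.99 ≈ 16.0 mm.

PW ≈ 16.0 mm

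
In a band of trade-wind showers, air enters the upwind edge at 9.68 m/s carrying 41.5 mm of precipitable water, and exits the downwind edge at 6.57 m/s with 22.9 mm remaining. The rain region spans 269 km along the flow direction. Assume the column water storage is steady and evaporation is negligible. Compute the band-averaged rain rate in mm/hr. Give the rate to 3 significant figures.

Column moisture flux per unit crosswind length is F = V × PW.
Inflow: F_in = 9.68 × 41.5 = 401.72 mm·m/s
Outflow: F_out = 6.57 × 22.9 = 150.453 mm·m/s
Steady-state rate R = (F_in − F_out)/L = (401.72 − 150.453) / 269000 m = 9.341e-04 mm/s.
R = 9.341e-04 × 3600 = 3.36 mm/hr.

R ≈ 3.36 mm/hr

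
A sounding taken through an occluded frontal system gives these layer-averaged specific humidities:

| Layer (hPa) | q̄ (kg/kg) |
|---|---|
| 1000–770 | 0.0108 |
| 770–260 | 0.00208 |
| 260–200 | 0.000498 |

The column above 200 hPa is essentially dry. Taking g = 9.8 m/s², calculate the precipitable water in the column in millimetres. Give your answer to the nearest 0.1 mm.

PW ≈ 36.5 mm

Precipitable water is the column-integrated vapour mass per unit area: PW = (1/g) Σ q̄ Δp, with q in kg/kg and Δp in Pa (1 kg/m² of water = 1 mm).
Layer 1000–770 hPa: Δp = 230 hPa = 23000 Pa, q̄ = 0.0108 kg/kg → 0.0108 × 23000 / 9.8 = 25.35 mm
Layer 770–260 hPa: Δp = 510 hPa = 51000 Pa, q̄ = 0.00208 kg/kg → 0.00208 × 51000 / 9.8 = 10.82 mm
Layer 260–200 hPa: Δp = 60 hPa = 6000 Pa, q̄ = 0.000498 kg/kg → 0.000498 × 6000 / 9.8 = 0.30 mm
PW = 25.35 + 10.82 + 0.30 = 36.47 ≈ 36.5 mm.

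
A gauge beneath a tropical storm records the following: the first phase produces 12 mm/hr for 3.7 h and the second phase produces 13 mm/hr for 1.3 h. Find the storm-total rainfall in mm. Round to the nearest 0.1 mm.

total ≈ 61.3 mm

Total = Σ Rᵢ Δtᵢ = 12 × 3.7 + 13 × 1.3
      = 44.4 + 16.9 = 61.3 mm.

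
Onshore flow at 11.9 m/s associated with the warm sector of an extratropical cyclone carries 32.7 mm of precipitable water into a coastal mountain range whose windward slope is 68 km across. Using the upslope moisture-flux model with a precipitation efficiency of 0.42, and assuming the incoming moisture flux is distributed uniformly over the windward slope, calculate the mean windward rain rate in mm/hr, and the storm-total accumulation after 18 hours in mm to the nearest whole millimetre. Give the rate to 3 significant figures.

R ≈ 8.65 mm/hr; total ≈ 156 mm

Incoming column moisture flux per unit ridge length: F = V × PW = 11.9 × 32.7 = 389.13 mm·m/s.
Spread over the 68 km slope with efficiency ε = 0.42: R = ε·F/W = 0.42 × 389.13 / 68000 m = 2.403e-03 mm/s.
R = 2.403e-03 × 3600 = 8.65 mm/hr.
Over 18 h: total = 8.65 × 18 = 155.7 ≈ 156 mm.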